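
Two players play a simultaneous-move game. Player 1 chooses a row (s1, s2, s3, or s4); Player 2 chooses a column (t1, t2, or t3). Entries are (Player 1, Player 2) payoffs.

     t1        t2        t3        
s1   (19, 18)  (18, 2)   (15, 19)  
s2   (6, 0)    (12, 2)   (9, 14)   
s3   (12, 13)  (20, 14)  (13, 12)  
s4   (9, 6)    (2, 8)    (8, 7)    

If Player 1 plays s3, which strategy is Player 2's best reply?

With Player 1 fixed at s3, Player 2's payoffs are: t1 → 13, t2 → 14, t3 → 12.
The maximum is 14, achieved by t2.

t2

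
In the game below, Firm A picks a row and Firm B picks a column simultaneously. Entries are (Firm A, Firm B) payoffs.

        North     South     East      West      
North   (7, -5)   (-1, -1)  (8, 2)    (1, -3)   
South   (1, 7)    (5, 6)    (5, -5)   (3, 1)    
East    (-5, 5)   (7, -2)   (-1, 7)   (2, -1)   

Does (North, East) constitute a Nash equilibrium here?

Holding Firm B at East: Firm A gets 8 from North, versus 5 from South, -1 from East. No profitable deviation for Firm A.
Holding Firm A at North: Firm B gets 2 from East, versus -5 from North, -1 from South, -3 from West. No profitable deviation for Firm B either.

Yes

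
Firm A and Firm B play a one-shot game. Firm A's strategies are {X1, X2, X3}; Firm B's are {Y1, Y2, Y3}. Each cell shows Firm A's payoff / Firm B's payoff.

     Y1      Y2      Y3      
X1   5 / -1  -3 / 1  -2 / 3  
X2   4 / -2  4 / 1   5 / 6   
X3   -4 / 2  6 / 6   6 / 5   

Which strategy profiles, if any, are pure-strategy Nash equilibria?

Find each player's best response to every opponent strategy; NE are the intersections.
Firm A's best responses — vs Y1: X1 (payoff 5); vs Y2: X3 (payoff 6); vs Y3: X3 (payoff 6).
Firm B's best responses — vs X1: Y3 (payoff 3); vs X2: Y3 (payoff 6); vs X3: Y2 (payoff 6).
The only mutual best response is (X3, Y2); neither player gains by switching there.

(X3, Y2)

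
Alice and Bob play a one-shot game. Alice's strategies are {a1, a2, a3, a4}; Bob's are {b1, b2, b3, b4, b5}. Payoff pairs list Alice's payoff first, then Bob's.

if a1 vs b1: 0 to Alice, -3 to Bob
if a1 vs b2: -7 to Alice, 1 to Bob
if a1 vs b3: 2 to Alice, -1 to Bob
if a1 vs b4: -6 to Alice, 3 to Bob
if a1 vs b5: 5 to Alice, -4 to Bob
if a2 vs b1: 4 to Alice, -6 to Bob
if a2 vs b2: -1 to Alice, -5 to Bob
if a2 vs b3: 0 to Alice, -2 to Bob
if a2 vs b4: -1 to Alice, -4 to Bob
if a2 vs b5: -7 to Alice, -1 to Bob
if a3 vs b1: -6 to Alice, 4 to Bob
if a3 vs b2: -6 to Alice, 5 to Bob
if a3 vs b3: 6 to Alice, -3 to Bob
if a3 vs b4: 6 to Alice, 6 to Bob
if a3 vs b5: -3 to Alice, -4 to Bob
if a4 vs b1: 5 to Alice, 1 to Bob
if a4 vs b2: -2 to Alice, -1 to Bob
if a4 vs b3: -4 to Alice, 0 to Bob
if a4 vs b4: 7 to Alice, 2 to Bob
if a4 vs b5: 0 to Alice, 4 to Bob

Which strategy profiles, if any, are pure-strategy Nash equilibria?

A profile is a Nash equilibrium when each player is best-responding to the other.
Alice's best responses — vs b1: a4 (payoff 5); vs b2: a2 (payoff -1); vs b3: a3 (payoff 6); vs b4: a4 (payoff 7); vs b5: a1 (payoff 5).
Bob's best responses — vs a1: b4 (payoff 3); vs a2: b5 (payoff -1); vs a3: b4 (payoff 6); vs a4: b5 (payoff 4).
No cell has both players best-responding. For instance, Alice's best reply to b1 is a4, but against a4 Bob prefers b5 over b1.

No pure-strategy Nash equilibrium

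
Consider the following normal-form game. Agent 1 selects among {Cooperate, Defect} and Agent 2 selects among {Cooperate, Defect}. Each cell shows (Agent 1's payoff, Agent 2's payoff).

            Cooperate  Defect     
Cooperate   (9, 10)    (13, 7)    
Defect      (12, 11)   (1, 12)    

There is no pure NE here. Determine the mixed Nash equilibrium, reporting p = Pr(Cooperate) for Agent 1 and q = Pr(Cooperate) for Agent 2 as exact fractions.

p = 1/4, q = 4/5

In a mixed NE each player is indifferent between their pure strategies, so the opponent's mix sets the indifference.
Agent 2 indifferent between Cooperate and Defect: p·10 + (1−p)·11 = p·7 + (1−p)·12 ⟹ 11 + (-1)p = 12 + (-5)p ⟹ p = 1/4.
Agent 1 indifferent between Cooperate and Defect: q·9 + (1−q)·13 = q·12 + (1−q)·1 ⟹ 13 + (-4)q = 1 + 11q ⟹ q = 4/5.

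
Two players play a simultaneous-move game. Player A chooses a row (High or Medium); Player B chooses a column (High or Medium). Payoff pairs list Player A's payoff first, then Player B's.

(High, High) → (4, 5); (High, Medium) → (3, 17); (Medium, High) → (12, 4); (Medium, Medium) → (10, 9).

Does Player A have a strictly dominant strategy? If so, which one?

Medium

A strategy is strictly dominant if it gives Player A a strictly higher payoff than every other strategy, against every choice by the opponent.
Medium strictly dominates: vs High: 12 > 4; vs Medium: 10 > 3.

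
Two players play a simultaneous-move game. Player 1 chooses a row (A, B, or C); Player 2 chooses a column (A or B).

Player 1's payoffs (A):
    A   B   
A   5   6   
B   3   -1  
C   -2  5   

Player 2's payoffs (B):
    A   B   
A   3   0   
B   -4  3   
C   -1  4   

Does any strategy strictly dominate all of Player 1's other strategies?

A

A strategy is strictly dominant if it gives Player 1 a strictly higher payoff than every other strategy, against every choice by the opponent.
A strictly dominates: vs A: 5 > each of {3, -2}; vs B: 6 > each of {-1, 5}.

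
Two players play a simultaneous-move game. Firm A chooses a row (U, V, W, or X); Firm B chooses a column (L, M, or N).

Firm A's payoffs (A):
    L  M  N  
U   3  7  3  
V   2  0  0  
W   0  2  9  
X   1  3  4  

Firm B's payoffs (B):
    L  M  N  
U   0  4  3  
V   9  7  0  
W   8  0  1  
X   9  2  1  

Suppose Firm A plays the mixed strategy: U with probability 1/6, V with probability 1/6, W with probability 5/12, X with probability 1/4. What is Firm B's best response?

Compute Firm B's expected payoff from each pure strategy against the given mix.
L: (1/6)·0 + (1/6)·9 + (5/12)·8 + (1/4)·9 = 85/12
M: (1/6)·4 + (1/6)·7 + (5/12)·0 + (1/4)·2 = 7/3
N: (1/6)·3 + (1/6)·0 + (5/12)·1 + (1/4)·1 = 7/6
Highest expected payoff is 85/12, from L.

L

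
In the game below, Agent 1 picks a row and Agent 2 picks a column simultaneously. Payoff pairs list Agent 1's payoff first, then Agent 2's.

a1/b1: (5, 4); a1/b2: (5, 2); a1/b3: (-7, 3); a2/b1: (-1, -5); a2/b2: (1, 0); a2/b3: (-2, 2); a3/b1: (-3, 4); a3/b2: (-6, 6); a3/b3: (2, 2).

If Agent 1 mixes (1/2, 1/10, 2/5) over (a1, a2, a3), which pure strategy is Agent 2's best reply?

b2

Compute Agent 2's expected payoff from each pure strategy against the given mix.
b1: (1/2)·4 + (1/10)·(-5) + (2/5)·4 = 31/10
b2: (1/2)·2 + (1/10)·0 + (2/5)·6 = 17/5
b3: (1/2)·3 + (1/10)·2 + (2/5)·2 = 5/2
Highest expected payoff is 17/5, from b2.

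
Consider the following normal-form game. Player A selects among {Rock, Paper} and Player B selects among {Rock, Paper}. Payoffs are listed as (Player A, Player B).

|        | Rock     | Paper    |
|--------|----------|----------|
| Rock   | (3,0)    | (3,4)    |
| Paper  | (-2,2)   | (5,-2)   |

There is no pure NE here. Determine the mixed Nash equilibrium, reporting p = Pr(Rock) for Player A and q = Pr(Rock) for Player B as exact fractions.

p = 1/2, q = 2/7

Each player's mixing probability is pinned down by making the *other* player indifferent.
Player B indifferent between Rock and Paper: p·0 + (1−p)·2 = p·4 + (1−p)·(-2) ⟹ 2 + (-2)p = (-2) + 6p ⟹ p = 1/2.
Player A indifferent between Rock and Paper: q·3 + (1−q)·3 = q·(-2) + (1−q)·5 ⟹ 3 + 0q = 5 + (-7)q ⟹ q = 2/7.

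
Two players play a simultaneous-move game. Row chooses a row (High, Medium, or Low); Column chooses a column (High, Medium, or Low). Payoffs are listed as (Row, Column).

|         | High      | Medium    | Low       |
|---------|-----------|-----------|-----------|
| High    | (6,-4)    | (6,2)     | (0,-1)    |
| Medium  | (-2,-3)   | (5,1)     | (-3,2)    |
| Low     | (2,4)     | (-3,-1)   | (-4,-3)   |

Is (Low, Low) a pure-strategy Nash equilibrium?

Holding Column at Low: Row gets -4 from Low but could get 0 by switching to High. Row has a profitable deviation.

No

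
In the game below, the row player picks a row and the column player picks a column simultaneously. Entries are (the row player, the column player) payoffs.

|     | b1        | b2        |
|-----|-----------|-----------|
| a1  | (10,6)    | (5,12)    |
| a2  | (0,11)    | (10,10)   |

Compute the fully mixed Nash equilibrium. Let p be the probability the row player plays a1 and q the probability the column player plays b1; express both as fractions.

p = 1/7, q = 1/3

In a mixed NE each player is indifferent between their pure strategies, so the opponent's mix sets the indifference.
The column player indifferent between b1 and b2: p·6 + (1−p)·11 = p·12 + (1−p)·10 ⟹ 11 + (-5)p = 10 + 2p ⟹ p = 1/7.
The row player indifferent between a1 and a2: q·10 + (1−q)·5 = q·0 + (1−q)·10 ⟹ 5 + 5q = 10 + (-10)q ⟹ q = 1/3.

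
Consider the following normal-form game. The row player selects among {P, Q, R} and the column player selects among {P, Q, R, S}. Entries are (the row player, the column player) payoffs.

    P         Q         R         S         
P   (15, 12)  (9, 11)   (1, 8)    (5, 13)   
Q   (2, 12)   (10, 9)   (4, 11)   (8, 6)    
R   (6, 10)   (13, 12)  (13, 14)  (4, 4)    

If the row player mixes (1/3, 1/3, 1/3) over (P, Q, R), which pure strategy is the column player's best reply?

P

The column player's best reply maximizes expected payoff against the mix.
P: (1/3)·12 + (1/3)·12 + (1/3)·10 = 34/3
Q: (1/3)·11 + (1/3)·9 + (1/3)·12 = 32/3
R: (1/3)·8 + (1/3)·11 + (1/3)·14 = 11
S: (1/3)·13 + (1/3)·6 + (1/3)·4 = 23/3
Highest expected payoff is 34/3, from P.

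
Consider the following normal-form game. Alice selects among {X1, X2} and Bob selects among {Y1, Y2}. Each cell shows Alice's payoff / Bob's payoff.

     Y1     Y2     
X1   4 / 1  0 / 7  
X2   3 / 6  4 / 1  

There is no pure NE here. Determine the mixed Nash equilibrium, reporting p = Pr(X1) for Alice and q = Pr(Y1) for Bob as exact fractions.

Each player's mixing probability is pinned down by making the *other* player indifferent.
Bob indifferent between Y1 and Y2: p·1 + (1−p)·6 = p·7 + (1−p)·1 ⟹ 6 + (-5)p = 1 + 6p ⟹ p = 5/11.
Alice indifferent between X1 and X2: q·4 + (1−q)·0 = q·3 + (1−q)·4 ⟹ 0 + 4q = 4 + (-1)q ⟹ q = 4/5.

p = 5/11, q = 4/5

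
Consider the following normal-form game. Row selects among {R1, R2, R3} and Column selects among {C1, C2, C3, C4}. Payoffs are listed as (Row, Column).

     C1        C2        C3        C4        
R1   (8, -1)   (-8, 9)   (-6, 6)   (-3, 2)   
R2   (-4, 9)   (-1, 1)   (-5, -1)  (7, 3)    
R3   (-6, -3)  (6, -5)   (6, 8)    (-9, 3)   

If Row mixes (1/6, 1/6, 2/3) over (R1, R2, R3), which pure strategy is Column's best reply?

C3

Compute Column's expected payoff from each pure strategy against the given mix.
C1: (1/6)·(-1) + (1/6)·9 + (2/3)·(-3) = -2/3
C2: (1/6)·9 + (1/6)·1 + (2/3)·(-5) = -5/3
C3: (1/6)·6 + (1/6)·(-1) + (2/3)·8 = 37/6
C4: (1/6)·2 + (1/6)·3 + (2/3)·3 = 17/6
Highest expected payoff is 37/6, from C3.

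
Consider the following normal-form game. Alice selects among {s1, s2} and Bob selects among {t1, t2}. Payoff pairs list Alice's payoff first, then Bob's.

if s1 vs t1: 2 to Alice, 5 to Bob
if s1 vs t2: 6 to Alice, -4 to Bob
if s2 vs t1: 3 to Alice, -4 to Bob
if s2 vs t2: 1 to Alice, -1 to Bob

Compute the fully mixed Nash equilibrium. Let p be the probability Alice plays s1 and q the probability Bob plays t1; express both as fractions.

p = 1/4, q = 5/6

Each player's mixing probability is pinned down by making the *other* player indifferent.
Bob indifferent between t1 and t2: p·5 + (1−p)·(-4) = p·(-4) + (1−p)·(-1) ⟹ (-4) + 9p = (-1) + (-3)p ⟹ p = 1/4.
Alice indifferent between s1 and s2: q·2 + (1−q)·6 = q·3 + (1−q)·1 ⟹ 6 + (-4)q = 1 + 2q ⟹ q = 5/6.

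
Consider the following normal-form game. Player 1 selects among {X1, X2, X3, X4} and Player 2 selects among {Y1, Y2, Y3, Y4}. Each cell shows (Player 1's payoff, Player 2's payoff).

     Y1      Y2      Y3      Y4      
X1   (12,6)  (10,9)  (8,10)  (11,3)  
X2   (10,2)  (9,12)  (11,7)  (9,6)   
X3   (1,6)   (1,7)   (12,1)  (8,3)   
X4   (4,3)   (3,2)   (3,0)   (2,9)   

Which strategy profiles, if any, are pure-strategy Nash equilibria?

Check mutual best responses: a cell is a NE iff neither player can gain by unilaterally deviating.
Player 1's best responses — vs Y1: X1 (payoff 12); vs Y2: X1 (payoff 10); vs Y3: X3 (payoff 12); vs Y4: X1 (payoff 11).
Player 2's best responses — vs X1: Y3 (payoff 10); vs X2: Y2 (payoff 12); vs X3: Y2 (payoff 7); vs X4: Y4 (payoff 9).
No cell has both players best-responding. For instance, Player 1's best reply to Y1 is X1, but against X1 Player 2 prefers Y3 over Y1.

There is no pure-strategy Nash equilibrium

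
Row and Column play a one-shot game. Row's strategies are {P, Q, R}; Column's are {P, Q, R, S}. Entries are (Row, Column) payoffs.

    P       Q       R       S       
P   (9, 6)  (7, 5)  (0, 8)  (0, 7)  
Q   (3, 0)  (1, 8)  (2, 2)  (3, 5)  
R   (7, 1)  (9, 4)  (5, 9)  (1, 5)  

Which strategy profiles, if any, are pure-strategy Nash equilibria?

A profile is a Nash equilibrium when each player is best-responding to the other.
Row's best responses — vs P: P (payoff 9); vs Q: R (payoff 9); vs R: R (payoff 5); vs S: Q (payoff 3).
Column's best responses — vs P: R (payoff 8); vs Q: Q (payoff 8); vs R: R (payoff 9).
The only mutual best response is (R, R); neither player gains by switching there.

(R, R)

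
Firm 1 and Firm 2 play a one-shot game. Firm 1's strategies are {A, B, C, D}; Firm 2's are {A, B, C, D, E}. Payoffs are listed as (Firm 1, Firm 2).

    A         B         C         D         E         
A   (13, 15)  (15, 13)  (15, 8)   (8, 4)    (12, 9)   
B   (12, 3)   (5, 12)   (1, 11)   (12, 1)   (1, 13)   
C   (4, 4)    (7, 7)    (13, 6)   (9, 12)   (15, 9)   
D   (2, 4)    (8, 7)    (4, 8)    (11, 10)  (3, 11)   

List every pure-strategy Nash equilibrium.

(A, A)

Check mutual best responses: a cell is a NE iff neither player can gain by unilaterally deviating.
Firm 1's best responses — vs A: A (payoff 13); vs B: A (payoff 15); vs C: A (payoff 15); vs D: B (payoff 12); vs E: C (payoff 15).
Firm 2's best responses — vs A: A (payoff 15); vs B: E (payoff 13); vs C: D (payoff 12); vs D: E (payoff 11).
The only mutual best response is (A, A); neither player gains by switching there.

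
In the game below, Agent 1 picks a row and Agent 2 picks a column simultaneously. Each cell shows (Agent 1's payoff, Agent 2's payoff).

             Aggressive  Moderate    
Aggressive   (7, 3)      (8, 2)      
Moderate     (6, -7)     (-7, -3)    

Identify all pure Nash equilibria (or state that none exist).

(Aggressive, Aggressive)

Check mutual best responses: a cell is a NE iff neither player can gain by unilaterally deviating.
Agent 1's best responses — vs Aggressive: Aggressive (payoff 7); vs Moderate: Aggressive (payoff 8).
Agent 2's best responses — vs Aggressive: Aggressive (payoff 3); vs Moderate: Moderate (payoff -3).
The only mutual best response is (Aggressive, Aggressive); neither player gains by switching there.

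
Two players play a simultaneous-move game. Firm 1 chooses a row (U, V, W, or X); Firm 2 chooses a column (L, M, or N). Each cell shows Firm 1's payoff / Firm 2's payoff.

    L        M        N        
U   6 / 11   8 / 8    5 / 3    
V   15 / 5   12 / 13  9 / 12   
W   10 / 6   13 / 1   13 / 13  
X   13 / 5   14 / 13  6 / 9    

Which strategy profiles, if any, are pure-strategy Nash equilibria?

(W, N) and (X, M)

Find each player's best response to every opponent strategy; NE are the intersections.
Firm 1's best responses — vs L: V (payoff 15); vs M: X (payoff 14); vs N: W (payoff 13).
Firm 2's best responses — vs U: L (payoff 11); vs V: M (payoff 13); vs W: N (payoff 13); vs X: M (payoff 13).
Mutual best responses occur at (W, N) and (X, M); at each, neither player gains by switching.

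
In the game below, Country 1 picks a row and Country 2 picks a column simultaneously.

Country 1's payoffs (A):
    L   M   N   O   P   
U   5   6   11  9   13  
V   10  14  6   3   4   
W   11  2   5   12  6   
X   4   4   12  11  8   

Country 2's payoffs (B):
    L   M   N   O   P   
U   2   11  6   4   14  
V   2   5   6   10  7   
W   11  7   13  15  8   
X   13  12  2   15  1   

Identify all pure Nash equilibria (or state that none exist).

Find each player's best response to every opponent strategy; NE are the intersections.
Country 1's best responses — vs L: W (payoff 11); vs M: V (payoff 14); vs N: X (payoff 12); vs O: W (payoff 12); vs P: U (payoff 13).
Country 2's best responses — vs U: P (payoff 14); vs V: O (payoff 10); vs W: O (payoff 15); vs X: O (payoff 15).
Mutual best responses occur at (U, P) and (W, O); at each, neither player gains by switching.

(U, P) and (W, O)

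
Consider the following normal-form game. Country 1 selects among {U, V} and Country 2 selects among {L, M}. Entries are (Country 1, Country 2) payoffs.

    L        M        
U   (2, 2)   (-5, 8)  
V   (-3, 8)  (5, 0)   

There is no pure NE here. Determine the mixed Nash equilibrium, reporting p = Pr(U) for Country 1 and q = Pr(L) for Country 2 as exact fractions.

In a mixed NE each player is indifferent between their pure strategies, so the opponent's mix sets the indifference.
Country 2 indifferent between L and M: p·2 + (1−p)·8 = p·8 + (1−p)·0 ⟹ 8 + (-6)p = 0 + 8p ⟹ p = 4/7.
Country 1 indifferent between U and V: q·2 + (1−q)·(-5) = q·(-3) + (1−q)·5 ⟹ (-5) + 7q = 5 + (-8)q ⟹ q = 2/3.

p = 4/7, q = 2/3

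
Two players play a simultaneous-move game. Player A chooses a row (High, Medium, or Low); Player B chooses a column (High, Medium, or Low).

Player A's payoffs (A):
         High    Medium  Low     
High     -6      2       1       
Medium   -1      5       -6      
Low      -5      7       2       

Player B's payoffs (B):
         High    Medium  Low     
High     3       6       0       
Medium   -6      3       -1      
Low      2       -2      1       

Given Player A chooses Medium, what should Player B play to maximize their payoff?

Medium

With Player A fixed at Medium, Player B's payoffs are: High → -6, Medium → 3, Low → -1.
The maximum is 3, achieved by Medium.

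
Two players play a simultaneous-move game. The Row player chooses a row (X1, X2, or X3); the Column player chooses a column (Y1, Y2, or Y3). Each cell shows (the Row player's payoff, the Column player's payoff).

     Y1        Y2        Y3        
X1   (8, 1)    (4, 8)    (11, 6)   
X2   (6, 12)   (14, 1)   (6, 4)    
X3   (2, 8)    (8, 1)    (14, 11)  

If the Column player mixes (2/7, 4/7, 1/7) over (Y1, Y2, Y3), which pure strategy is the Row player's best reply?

Compute the Row player's expected payoff from each pure strategy against the given mix.
X1: (2/7)·8 + (4/7)·4 + (1/7)·11 = 43/7
X2: (2/7)·6 + (4/7)·14 + (1/7)·6 = 74/7
X3: (2/7)·2 + (4/7)·8 + (1/7)·14 = 50/7
Highest expected payoff is 74/7, from X2.

X2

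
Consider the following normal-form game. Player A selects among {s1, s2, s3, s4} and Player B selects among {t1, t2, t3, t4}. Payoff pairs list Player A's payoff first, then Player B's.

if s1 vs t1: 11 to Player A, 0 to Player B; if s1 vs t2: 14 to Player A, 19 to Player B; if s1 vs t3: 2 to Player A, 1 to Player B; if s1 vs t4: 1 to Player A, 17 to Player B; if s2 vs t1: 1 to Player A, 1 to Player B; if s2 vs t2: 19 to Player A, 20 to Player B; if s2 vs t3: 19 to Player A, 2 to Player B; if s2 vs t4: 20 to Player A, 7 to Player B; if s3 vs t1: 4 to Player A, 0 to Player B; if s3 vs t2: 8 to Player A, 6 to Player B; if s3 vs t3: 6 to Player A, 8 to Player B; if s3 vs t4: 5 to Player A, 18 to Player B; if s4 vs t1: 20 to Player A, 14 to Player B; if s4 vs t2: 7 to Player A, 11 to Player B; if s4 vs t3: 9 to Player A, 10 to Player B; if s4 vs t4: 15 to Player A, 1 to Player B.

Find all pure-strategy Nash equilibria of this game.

Find each player's best response to every opponent strategy; NE are the intersections.
Player A's best responses — vs t1: s4 (payoff 20); vs t2: s2 (payoff 19); vs t3: s2 (payoff 19); vs t4: s2 (payoff 20).
Player B's best responses — vs s1: t2 (payoff 19); vs s2: t2 (payoff 20); vs s3: t4 (payoff 18); vs s4: t1 (payoff 14).
Mutual best responses occur at (s2, t2) and (s4, t1); at each, neither player gains by switching.

(s2, t2) and (s4, t1)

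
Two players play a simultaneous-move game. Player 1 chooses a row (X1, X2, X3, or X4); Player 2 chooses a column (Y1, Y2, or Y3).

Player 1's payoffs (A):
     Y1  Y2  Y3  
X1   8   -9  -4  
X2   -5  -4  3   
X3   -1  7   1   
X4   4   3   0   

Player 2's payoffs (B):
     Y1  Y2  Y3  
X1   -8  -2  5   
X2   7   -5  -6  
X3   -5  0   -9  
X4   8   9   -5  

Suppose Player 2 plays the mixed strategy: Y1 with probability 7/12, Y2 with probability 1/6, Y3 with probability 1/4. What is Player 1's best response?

Compute Player 1's expected payoff from each pure strategy against the given mix.
X1: (7/12)·8 + (1/6)·(-9) + (1/4)·(-4) = 13/6
X2: (7/12)·(-5) + (1/6)·(-4) + (1/4)·3 = -17/6
X3: (7/12)·(-1) + (1/6)·7 + (1/4)·1 = 5/6
X4: (7/12)·4 + (1/6)·3 + (1/4)·0 = 17/6
Highest expected payoff is 17/6, from X4.

X4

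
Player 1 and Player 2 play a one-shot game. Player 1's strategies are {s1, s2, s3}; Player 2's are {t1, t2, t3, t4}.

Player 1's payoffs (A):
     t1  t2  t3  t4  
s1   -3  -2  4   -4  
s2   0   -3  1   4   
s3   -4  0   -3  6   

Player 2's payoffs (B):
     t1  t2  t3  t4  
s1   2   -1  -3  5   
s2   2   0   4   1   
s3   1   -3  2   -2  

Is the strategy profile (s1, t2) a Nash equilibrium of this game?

No

Holding Player 2 at t2: Player 1 gets -2 from s1 but could get 0 by switching to s3. Player 1 has a profitable deviation.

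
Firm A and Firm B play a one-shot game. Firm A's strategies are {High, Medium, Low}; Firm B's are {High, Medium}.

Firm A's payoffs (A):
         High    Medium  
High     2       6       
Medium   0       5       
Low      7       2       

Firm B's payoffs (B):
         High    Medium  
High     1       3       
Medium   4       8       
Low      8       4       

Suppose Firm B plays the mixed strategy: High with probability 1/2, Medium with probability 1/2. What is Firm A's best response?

Low

Compute Firm A's expected payoff from each pure strategy against the given mix.
High: (1/2)·2 + (1/2)·6 = 4
Medium: (1/2)·0 + (1/2)·5 = 5/2
Low: (1/2)·7 + (1/2)·2 = 9/2
Highest expected payoff is 9/2, from Low.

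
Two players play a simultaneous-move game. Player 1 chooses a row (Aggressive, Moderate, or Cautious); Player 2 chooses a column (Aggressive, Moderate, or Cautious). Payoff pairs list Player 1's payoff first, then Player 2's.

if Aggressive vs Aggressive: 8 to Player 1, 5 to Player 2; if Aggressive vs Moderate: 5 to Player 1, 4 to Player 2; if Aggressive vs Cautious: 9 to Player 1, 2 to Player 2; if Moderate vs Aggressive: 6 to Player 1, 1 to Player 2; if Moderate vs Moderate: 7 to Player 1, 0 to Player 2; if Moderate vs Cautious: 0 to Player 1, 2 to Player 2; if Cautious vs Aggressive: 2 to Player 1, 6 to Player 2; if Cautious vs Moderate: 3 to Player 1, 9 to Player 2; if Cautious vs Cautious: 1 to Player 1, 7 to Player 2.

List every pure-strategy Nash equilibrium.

A profile is a Nash equilibrium when each player is best-responding to the other.
Player 1's best responses — vs Aggressive: Aggressive (payoff 8); vs Moderate: Moderate (payoff 7); vs Cautious: Aggressive (payoff 9).
Player 2's best responses — vs Aggressive: Aggressive (payoff 5); vs Moderate: Cautious (payoff 2); vs Cautious: Moderate (payoff 9).
The only mutual best response is (Aggressive, Aggressive); neither player gains by switching there.

(Aggressive, Aggressive)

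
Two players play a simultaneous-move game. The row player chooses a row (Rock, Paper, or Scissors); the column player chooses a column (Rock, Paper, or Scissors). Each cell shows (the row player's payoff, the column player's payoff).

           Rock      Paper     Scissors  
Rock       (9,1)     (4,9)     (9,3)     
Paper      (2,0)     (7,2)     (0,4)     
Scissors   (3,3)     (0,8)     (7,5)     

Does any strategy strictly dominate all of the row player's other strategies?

Check whether one of the row player's strategies beats all alternatives regardless of what the opponent does.
Rock is not dominant: against Paper, Paper gives 7 > 4.
Paper is not dominant: against Rock, Rock gives 9 > 2.
Scissors is not dominant: against Rock, Rock gives 9 > 3.
No single strategy is best against every opponent action.

None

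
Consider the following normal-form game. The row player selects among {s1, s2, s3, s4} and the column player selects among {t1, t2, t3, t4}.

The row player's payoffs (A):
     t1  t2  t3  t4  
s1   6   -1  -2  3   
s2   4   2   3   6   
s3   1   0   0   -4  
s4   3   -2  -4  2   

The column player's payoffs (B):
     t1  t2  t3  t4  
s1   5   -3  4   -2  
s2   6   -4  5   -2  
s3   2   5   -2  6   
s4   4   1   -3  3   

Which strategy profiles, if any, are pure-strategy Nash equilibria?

(s1, t1)

Find each player's best response to every opponent strategy; NE are the intersections.
The row player's best responses — vs t1: s1 (payoff 6); vs t2: s2 (payoff 2); vs t3: s2 (payoff 3); vs t4: s2 (payoff 6).
The column player's best responses — vs s1: t1 (payoff 5); vs s2: t1 (payoff 6); vs s3: t4 (payoff 6); vs s4: t1 (payoff 4).
The only mutual best response is (s1, t1); neither player gains by switching there.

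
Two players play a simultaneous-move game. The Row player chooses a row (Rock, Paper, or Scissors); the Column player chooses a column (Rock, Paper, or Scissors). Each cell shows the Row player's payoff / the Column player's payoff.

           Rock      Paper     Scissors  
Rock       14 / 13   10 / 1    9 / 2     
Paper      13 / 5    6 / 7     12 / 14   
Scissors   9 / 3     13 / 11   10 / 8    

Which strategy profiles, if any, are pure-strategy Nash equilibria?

(Rock, Rock), (Paper, Scissors), and (Scissors, Paper)

A profile is a Nash equilibrium when each player is best-responding to the other.
The Row player's best responses — vs Rock: Rock (payoff 14); vs Paper: Scissors (payoff 13); vs Scissors: Paper (payoff 12).
The Column player's best responses — vs Rock: Rock (payoff 13); vs Paper: Scissors (payoff 14); vs Scissors: Paper (payoff 11).
Mutual best responses occur at (Rock, Rock), (Paper, Scissors), and (Scissors, Paper); at each, neither player gains by switching.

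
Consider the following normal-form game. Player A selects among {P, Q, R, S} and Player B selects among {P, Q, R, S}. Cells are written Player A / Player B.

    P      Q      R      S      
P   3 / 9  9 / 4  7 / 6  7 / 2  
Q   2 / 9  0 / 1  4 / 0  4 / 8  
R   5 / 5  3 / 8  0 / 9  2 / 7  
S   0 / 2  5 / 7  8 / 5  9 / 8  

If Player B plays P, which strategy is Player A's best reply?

With Player B fixed at P, Player A's payoffs are: P → 3, Q → 2, R → 5, S → 0.
The maximum is 5, achieved by R.

R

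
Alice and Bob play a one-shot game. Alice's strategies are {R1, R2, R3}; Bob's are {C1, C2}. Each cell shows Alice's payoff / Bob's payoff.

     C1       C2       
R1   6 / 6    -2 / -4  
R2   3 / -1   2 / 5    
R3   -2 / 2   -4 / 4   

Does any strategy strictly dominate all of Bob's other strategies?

Check whether one of Bob's strategies beats all alternatives regardless of what the opponent does.
C1 is not dominant: against R2, C2 gives 5 > -1.
C2 is not dominant: against R1, C1 gives 6 > -4.
No single strategy is best against every opponent action.

None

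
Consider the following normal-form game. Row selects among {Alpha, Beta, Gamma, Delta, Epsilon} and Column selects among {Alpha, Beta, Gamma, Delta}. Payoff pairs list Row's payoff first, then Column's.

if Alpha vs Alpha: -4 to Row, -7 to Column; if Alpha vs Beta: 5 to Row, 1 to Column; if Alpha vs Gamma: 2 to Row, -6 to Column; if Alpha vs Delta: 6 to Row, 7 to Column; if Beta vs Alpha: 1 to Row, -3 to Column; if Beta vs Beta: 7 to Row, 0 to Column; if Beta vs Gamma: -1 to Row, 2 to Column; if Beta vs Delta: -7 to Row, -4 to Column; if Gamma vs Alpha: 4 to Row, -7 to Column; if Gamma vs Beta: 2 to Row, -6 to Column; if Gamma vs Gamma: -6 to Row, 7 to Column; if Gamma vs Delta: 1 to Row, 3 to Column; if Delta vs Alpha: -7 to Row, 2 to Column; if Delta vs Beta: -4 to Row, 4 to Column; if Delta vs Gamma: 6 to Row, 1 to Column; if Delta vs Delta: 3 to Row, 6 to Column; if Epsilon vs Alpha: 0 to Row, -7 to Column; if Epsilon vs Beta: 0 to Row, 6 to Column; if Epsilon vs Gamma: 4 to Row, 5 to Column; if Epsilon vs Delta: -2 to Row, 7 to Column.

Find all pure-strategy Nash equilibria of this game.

Check mutual best responses: a cell is a NE iff neither player can gain by unilaterally deviating.
Row's best responses — vs Alpha: Gamma (payoff 4); vs Beta: Beta (payoff 7); vs Gamma: Delta (payoff 6); vs Delta: Alpha (payoff 6).
Column's best responses — vs Alpha: Delta (payoff 7); vs Beta: Gamma (payoff 2); vs Gamma: Gamma (payoff 7); vs Delta: Delta (payoff 6); vs Epsilon: Delta (payoff 7).
The only mutual best response is (Alpha, Delta); neither player gains by switching there.

(Alpha, Delta)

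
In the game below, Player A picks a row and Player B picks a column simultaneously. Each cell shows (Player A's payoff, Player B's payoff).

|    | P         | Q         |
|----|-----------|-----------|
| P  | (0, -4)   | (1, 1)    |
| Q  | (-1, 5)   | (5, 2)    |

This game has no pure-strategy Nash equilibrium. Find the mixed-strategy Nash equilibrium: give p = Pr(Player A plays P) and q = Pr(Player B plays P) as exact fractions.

Each player's mixing probability is pinned down by making the *other* player indifferent.
Player B indifferent between P and Q: p·(-4) + (1−p)·5 = p·1 + (1−p)·2 ⟹ 5 + (-9)p = 2 + (-1)p ⟹ p = 3/8.
Player A indifferent between P and Q: q·0 + (1−q)·1 = q·(-1) + (1−q)·5 ⟹ 1 + (-1)q = 5 + (-6)q ⟹ q = 4/5.

p = 3/8, q = 4/5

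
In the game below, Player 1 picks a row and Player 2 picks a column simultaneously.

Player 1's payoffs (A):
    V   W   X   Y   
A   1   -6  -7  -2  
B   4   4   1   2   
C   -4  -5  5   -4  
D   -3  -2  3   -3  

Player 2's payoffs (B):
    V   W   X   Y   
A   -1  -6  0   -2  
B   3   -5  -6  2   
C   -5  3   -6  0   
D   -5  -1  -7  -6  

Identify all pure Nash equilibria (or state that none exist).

Find each player's best response to every opponent strategy; NE are the intersections.
Player 1's best responses — vs V: B (payoff 4); vs W: B (payoff 4); vs X: C (payoff 5); vs Y: B (payoff 2).
Player 2's best responses — vs A: X (payoff 0); vs B: V (payoff 3); vs C: W (payoff 3); vs D: W (payoff -1).
The only mutual best response is (B, V); neither player gains by switching there.

(B, V)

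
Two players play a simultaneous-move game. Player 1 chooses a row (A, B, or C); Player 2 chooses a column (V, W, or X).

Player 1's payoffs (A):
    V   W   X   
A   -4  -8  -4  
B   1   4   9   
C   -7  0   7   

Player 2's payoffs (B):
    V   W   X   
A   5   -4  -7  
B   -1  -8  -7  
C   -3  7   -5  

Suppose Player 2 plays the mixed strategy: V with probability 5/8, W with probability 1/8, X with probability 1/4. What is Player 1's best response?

Player 1's best reply maximizes expected payoff against the mix.
A: (5/8)·(-4) + (1/8)·(-8) + (1/4)·(-4) = -9/2
B: (5/8)·1 + (1/8)·4 + (1/4)·9 = 27/8
C: (5/8)·(-7) + (1/8)·0 + (1/4)·7 = -21/8
Highest expected payoff is 27/8, from B.

B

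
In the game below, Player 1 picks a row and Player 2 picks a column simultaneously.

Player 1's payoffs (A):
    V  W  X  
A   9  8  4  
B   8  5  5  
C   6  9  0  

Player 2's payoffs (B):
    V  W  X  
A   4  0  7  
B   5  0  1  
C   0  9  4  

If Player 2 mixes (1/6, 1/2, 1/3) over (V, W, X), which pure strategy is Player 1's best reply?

Compute Player 1's expected payoff from each pure strategy against the given mix.
A: (1/6)·9 + (1/2)·8 + (1/3)·4 = 41/6
B: (1/6)·8 + (1/2)·5 + (1/3)·5 = 11/2
C: (1/6)·6 + (1/2)·9 + (1/3)·0 = 11/2
Highest expected payoff is 41/6, from A.

A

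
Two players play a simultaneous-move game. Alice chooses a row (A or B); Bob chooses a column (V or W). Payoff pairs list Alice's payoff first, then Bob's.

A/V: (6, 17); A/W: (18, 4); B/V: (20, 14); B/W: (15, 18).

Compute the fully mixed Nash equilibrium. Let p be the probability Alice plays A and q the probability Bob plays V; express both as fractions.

In a mixed NE each player is indifferent between their pure strategies, so the opponent's mix sets the indifference.
Bob indifferent between V and W: p·17 + (1−p)·14 = p·4 + (1−p)·18 ⟹ 14 + 3p = 18 + (-14)p ⟹ p = 4/17.
Alice indifferent between A and B: q·6 + (1−q)·18 = q·20 + (1−q)·15 ⟹ 18 + (-12)q = 15 + 5q ⟹ q = 3/17.

p = 4/17, q = 3/17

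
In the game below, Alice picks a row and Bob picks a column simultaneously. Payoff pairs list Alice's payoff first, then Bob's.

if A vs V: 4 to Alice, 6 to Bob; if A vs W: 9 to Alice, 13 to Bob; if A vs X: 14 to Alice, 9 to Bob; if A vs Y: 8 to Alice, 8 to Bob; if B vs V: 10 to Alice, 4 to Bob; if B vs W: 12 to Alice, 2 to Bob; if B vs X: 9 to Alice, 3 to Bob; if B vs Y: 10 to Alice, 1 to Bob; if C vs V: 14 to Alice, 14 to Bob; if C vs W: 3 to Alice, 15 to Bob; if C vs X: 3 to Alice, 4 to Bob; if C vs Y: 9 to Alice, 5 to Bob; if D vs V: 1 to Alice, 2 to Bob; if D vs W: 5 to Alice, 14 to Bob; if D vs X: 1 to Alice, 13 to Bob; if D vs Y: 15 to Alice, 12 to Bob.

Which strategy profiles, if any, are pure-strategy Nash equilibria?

Check mutual best responses: a cell is a NE iff neither player can gain by unilaterally deviating.
Alice's best responses — vs V: C (payoff 14); vs W: B (payoff 12); vs X: A (payoff 14); vs Y: D (payoff 15).
Bob's best responses — vs A: W (payoff 13); vs B: V (payoff 4); vs C: W (payoff 15); vs D: W (payoff 14).
No cell has both players best-responding. For instance, Alice's best reply to Y is D, but against D Bob prefers W over Y.

None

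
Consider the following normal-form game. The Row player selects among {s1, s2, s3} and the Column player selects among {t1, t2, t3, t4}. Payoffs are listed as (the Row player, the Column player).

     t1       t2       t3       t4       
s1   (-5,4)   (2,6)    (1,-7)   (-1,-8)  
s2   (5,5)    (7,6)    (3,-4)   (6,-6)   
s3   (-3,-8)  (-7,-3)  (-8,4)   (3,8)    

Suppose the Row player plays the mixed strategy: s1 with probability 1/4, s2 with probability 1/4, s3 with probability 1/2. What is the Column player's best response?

t2

Compute the Column player's expected payoff from each pure strategy against the given mix.
t1: (1/4)·4 + (1/4)·5 + (1/2)·(-8) = -7/4
t2: (1/4)·6 + (1/4)·6 + (1/2)·(-3) = 3/2
t3: (1/4)·(-7) + (1/4)·(-4) + (1/2)·4 = -3/4
t4: (1/4)·(-8) + (1/4)·(-6) + (1/2)·8 = 1/2
Highest expected payoff is 3/2, from t2.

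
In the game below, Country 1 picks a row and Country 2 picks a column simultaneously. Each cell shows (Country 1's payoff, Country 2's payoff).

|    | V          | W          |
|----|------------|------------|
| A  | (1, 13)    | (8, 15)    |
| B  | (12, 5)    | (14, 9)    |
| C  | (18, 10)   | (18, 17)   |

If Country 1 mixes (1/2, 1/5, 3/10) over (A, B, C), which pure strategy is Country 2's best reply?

Country 2's best reply maximizes expected payoff against the mix.
V: (1/2)·13 + (1/5)·5 + (3/10)·10 = 21/2
W: (1/2)·15 + (1/5)·9 + (3/10)·17 = 72/5
Highest expected payoff is 72/5, from W.

W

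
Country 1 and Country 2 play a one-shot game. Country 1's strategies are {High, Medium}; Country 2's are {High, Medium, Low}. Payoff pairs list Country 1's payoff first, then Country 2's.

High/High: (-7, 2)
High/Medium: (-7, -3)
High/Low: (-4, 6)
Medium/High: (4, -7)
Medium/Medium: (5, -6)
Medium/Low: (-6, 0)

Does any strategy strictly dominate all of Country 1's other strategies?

No strictly dominant strategy

Check whether one of Country 1's strategies beats all alternatives regardless of what the opponent does.
High is not dominant: against High, Medium gives 4 > -7.
Medium is not dominant: against Low, High gives -4 > -6.
No single strategy is best against every opponent action.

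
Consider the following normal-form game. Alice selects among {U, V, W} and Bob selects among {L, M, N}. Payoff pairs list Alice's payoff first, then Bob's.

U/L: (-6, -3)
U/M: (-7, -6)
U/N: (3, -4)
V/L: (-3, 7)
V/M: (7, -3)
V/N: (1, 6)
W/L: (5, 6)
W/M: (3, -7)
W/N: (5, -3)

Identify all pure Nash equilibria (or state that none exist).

(W, L)

Find each player's best response to every opponent strategy; NE are the intersections.
Alice's best responses — vs L: W (payoff 5); vs M: V (payoff 7); vs N: W (payoff 5).
Bob's best responses — vs U: L (payoff -3); vs V: L (payoff 7); vs W: L (payoff 6).
The only mutual best response is (W, L); neither player gains by switching there.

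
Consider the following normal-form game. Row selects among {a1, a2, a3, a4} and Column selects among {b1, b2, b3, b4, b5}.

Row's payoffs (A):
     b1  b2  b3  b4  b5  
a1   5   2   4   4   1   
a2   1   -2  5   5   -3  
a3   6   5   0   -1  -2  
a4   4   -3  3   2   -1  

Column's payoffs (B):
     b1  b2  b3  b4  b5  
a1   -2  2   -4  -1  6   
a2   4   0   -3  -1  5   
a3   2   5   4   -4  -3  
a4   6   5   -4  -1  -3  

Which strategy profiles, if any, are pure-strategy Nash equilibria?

Check mutual best responses: a cell is a NE iff neither player can gain by unilaterally deviating.
Row's best responses — vs b1: a3 (payoff 6); vs b2: a3 (payoff 5); vs b3: a2 (payoff 5); vs b4: a2 (payoff 5); vs b5: a1 (payoff 1).
Column's best responses — vs a1: b5 (payoff 6); vs a2: b5 (payoff 5); vs a3: b2 (payoff 5); vs a4: b1 (payoff 6).
Mutual best responses occur at (a1, b5) and (a3, b2); at each, neither player gains by switching.

(a1, b5) and (a3, b2)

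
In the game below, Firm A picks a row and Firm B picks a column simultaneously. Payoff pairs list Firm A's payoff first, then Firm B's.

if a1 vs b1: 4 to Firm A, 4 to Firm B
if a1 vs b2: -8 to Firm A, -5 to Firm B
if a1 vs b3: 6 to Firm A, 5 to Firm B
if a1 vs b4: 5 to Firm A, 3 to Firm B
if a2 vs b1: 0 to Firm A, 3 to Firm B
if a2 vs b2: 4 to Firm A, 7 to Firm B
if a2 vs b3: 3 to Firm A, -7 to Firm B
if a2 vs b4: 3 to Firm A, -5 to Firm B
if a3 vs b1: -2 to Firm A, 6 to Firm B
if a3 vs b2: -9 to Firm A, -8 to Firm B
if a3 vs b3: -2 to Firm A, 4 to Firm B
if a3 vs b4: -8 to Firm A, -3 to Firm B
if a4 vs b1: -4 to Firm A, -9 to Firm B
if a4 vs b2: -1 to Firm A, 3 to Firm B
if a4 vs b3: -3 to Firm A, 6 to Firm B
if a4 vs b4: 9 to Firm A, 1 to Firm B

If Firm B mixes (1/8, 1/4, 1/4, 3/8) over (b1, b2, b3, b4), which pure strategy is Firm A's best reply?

a2

Firm A's best reply maximizes expected payoff against the mix.
a1: (1/8)·4 + (1/4)·(-8) + (1/4)·6 + (3/8)·5 = 15/8
a2: (1/8)·0 + (1/4)·4 + (1/4)·3 + (3/8)·3 = 23/8
a3: (1/8)·(-2) + (1/4)·(-9) + (1/4)·(-2) + (3/8)·(-8) = -6
a4: (1/8)·(-4) + (1/4)·(-1) + (1/4)·(-3) + (3/8)·9 = 15/8
Highest expected payoff is 23/8, from a2.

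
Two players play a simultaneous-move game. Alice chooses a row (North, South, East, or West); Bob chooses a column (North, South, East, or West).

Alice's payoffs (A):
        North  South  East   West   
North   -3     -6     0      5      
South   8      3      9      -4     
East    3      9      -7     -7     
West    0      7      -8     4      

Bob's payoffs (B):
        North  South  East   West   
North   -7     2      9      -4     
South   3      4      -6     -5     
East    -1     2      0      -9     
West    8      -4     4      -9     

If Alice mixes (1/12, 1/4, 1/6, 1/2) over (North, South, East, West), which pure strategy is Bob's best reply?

Bob's best reply maximizes expected payoff against the mix.
North: (1/12)·(-7) + (1/4)·3 + (1/6)·(-1) + (1/2)·8 = 4
South: (1/12)·2 + (1/4)·4 + (1/6)·2 + (1/2)·(-4) = -1/2
East: (1/12)·9 + (1/4)·(-6) + (1/6)·0 + (1/2)·4 = 5/4
West: (1/12)·(-4) + (1/4)·(-5) + (1/6)·(-9) + (1/2)·(-9) = -91/12
Highest expected payoff is 4, from North.

North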